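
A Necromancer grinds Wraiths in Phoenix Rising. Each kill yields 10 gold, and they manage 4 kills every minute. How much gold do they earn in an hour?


Gold per minute = 10 * 4 = 40
Gold per hour = 40 * 60 = 2400

2400 gold/hour


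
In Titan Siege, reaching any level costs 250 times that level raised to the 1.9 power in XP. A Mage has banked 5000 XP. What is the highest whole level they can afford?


XP = 250 * level^1.9, so level = (XP / 250)^(1/1.9)
= (5000 / 250)^(1/1.9)
= 20.0^0.5263
= 4.839
Floor: level = 4

level 4


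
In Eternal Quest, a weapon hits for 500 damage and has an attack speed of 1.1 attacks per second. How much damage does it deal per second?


DPS = damage * attack_speed
= 500 * 1.1
= 550.0

550.0 DPS


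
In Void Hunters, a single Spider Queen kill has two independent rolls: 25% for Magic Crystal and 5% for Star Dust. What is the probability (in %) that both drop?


For independent events, P(both) = P(A) * P(B)
= 25% * 5%
= 125 / 100 %
= 1.25%

1.25%


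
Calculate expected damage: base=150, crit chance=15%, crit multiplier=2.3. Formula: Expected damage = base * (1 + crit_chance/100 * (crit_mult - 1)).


E[dmg] = base * (1 + crit_chance * (crit_mult - 1))
cc as decimal = 15/100 = 0.15
cm - 1 = 2.3 - 1 = 1.3
Bonus factor = 0.15 * 1.3 = 0.195
Total multiplier = 1 + 0.195 = 1.195
Expected damage = 150 * 1.195 = 179.25

179.25 damage


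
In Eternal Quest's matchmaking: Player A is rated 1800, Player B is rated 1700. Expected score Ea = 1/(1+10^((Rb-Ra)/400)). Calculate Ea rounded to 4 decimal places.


Elo expected score: Ea = 1/(1 + 10^((Rb-Ra)/400))
Rb - Ra = 1700 - 1800 = -100
(Rb-Ra)/400 = -100/400 = -0.25
10^-0.25 = 0.562341
Ea = 1/(1 + 0.562341) = 1/1.562341 = 0.6401

0.6401


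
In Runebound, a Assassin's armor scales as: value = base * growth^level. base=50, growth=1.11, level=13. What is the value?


value = base * growth^level
= 50 * 1.11^13
= 50 * 3.88328
= 194.16

194.16 armor


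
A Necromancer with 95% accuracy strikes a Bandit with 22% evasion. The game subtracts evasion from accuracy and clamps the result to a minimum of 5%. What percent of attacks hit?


accuracy - evasion = 95 - 22 = 73
Apply floor: max(73, 5) = 73
Hit chance = 73%

73%


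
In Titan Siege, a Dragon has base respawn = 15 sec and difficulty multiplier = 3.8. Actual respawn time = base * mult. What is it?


Respawn time = base * multiplier
= 15 * 3.8
= 57.0 seconds

57.0 seconds


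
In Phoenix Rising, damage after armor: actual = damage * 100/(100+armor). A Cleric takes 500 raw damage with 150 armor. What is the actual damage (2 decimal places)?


actual = 500 * 100 / (100 + 150)
= 500 * 100 / 250
= 50000 / 250
= 200.00

200.00 damage


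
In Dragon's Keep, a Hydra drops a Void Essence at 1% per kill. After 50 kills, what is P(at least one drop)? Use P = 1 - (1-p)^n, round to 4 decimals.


P(at least one) = 1 - P(none) = 1 - (1-p)^n
p = 1/100 = 0.01
1 - p = 0.99
(1 - p)^50 = 0.99^50 = 0.605006
P(at least one) = 1 - 0.605006 = 0.3950

0.3950


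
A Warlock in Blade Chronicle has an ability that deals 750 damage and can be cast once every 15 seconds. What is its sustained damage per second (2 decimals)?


DPS = damage / cooldown
= 750 / 15
= 50.00

50.00 DPS


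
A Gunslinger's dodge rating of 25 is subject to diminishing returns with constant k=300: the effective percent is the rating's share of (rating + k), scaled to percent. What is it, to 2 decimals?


effective% = rating / (rating + k) * 100
= 25 / (25 + 300) * 100
= 25 / 325 * 100
= 0.076923 * 100
= 7.69%

7.69%


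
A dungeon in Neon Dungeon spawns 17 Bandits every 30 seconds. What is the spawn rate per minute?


Spawns per minute = count * (60 / interval)
= 17 * (60 / 30)
= 17 * 2.0
= 34.0

34.0 per minute


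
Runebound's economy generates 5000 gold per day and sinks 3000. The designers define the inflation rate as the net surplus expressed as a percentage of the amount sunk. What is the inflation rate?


Net gold = 5000 - 3000 = 2000
Inflation rate = net / sunk * 100 = 2000 / 3000 * 100
= 0.666667 * 100
= 66.67%

66.67%


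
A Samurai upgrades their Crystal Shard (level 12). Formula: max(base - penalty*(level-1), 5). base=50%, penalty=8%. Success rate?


raw_rate = 50 - 8 * (12 - 1)
= 50 - 8 * 11
= 50 - 88
= -38
Apply floor: max(-38, 5) = 5%

5%


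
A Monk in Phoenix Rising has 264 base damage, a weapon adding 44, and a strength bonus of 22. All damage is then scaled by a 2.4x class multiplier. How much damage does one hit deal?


Sum base + weapon + str = 264 + 44 + 22 = 330
Multiply by 2.4:
330 * 2.4 = 792.0

792.0 damage


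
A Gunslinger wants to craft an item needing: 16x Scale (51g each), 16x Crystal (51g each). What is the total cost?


Cost breakdown:
  Scale: 16 * 51 = 816
  Crystal: 16 * 51 = 816
Total = 816 + 816 = 1632

1632 gold


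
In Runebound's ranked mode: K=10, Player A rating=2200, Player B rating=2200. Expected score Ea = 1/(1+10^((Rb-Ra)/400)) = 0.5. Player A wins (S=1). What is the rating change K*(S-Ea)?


Elo update: delta = K * (S - Ea), where S = 1 (wins)
S - Ea = 1 - 0.5 = 0.5
Rating change = 10 * 0.5
= 5.00

5.00 rating points


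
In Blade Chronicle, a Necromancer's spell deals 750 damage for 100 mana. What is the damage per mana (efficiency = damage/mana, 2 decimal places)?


Efficiency = damage / mana
= 750 / 100
= 7.50

7.50 dmg/mana


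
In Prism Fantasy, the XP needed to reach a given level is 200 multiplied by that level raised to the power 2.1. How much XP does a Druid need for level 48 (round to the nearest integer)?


XP = 200 * level^2.1
Substitute level = 48:
XP = 200 * 48^2.1
= 200 * 3393.1777
= 678636

678636 XP


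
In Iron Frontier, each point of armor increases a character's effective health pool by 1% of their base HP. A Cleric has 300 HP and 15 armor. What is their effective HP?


EHP = 300 * (1 + 15/100)
= 300 * (1 + 0.15)
= 300 * 1.15
= 345.0

345.0 EHP


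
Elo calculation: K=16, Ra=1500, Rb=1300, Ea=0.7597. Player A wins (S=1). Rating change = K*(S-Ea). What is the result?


Elo update: delta = K * (S - Ea), where S = 1 (wins)
S - Ea = 1 - 0.7597 = 0.2403
Rating change = 16 * 0.2403
= 3.84

3.84 rating points


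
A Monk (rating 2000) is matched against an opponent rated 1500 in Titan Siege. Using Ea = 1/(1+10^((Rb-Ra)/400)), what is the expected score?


Elo expected score: Ea = 1/(1 + 10^((Rb-Ra)/400))
Rb - Ra = 1500 - 2000 = -500
(Rb-Ra)/400 = -500/400 = -1.25
10^-1.25 = 0.056234
Ea = 1/(1 + 0.056234) = 1/1.056234 = 0.9468

0.9468


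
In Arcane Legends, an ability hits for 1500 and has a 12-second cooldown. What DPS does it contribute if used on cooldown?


DPS = damage / cooldown
= 1500 / 12
= 125.00

125.00 DPS


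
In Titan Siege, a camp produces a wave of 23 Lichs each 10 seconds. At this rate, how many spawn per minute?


Spawns per minute = count * (60 / interval)
= 23 * (60 / 10)
= 23 * 6.0
= 138.0

138.0 per minute


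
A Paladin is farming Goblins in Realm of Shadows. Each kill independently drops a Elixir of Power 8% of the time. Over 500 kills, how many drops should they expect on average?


Expected drops = kills * (drop_rate / 100)
= 500 * (8 / 100)
= 500 * 0.08
= 40.0

40.0 drops


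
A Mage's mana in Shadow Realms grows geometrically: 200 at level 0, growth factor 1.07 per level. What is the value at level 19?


value = base * growth^level
= 200 * 1.07^19
= 200 * 3.616528
= 723.31

723.31 mana


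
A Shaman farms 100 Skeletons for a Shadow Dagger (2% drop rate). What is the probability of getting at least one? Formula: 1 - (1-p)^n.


P(at least one) = 1 - P(none) = 1 - (1-p)^n
p = 2/100 = 0.02
1 - p = 0.98
(1 - p)^100 = 0.98^100 = 0.132620
P(at least one) = 1 - 0.132620 = 0.8674

0.8674


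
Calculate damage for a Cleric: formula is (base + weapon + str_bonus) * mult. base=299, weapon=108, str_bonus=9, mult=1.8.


Sum base + weapon + str = 299 + 108 + 9 = 416
Multiply by 1.8:
416 * 1.8 = 748.8

748.8 damage


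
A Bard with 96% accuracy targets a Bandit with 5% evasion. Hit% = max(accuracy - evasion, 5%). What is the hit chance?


accuracy - evasion = 96 - 5 = 91
Apply floor: max(91, 5) = 91
Hit chance = 91%

91%


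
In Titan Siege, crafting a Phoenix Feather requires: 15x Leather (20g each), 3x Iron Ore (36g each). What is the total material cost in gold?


Cost breakdown:
  Leather: 15 * 20 = 300
  Iron Ore: 3 * 36 = 108
Total = 300 + 108 = 408

408 gold


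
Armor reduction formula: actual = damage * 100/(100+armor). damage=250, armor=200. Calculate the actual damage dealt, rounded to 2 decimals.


actual = 250 * 100 / (100 + 200)
= 250 * 100 / 300
= 25000 / 300
= 83.33

83.33 damage


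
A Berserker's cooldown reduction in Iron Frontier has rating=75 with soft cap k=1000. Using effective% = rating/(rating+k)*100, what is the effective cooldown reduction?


effective% = rating / (rating + k) * 100
= 75 / (75 + 1000) * 100
= 75 / 1075 * 100
= 0.069767 * 100
= 6.98%

6.98%


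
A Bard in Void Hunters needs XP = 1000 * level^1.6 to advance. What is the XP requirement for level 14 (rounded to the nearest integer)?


XP = 1000 * level^1.6
Substitute level = 14:
XP = 1000 * 14^1.6
= 1000 * 68.2032
= 68203

68203 XP


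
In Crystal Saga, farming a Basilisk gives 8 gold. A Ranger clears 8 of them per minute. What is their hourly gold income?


Gold per minute = 8 * 8 = 64
Gold per hour = 64 * 60 = 3840

3840 gold/hour


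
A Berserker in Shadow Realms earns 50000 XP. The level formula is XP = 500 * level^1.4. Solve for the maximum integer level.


XP = 500 * level^1.4, so level = (XP / 500)^(1/1.4)
= (50000 / 500)^(1/1.4)
= 100.0^0.7143
= 26.827
Floor: level = 26

level 26


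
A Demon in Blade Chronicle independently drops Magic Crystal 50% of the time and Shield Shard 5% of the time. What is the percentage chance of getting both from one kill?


For independent events, P(both) = P(A) * P(B)
= 50% * 5%
= 250 / 100 %
= 2.5%

2.5%


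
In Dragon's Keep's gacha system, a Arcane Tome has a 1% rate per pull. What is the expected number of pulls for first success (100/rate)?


Expected pulls for a geometric distribution = 1/p = 100 / rate%
= 100 / 1
= 100.0

100.0 pulls


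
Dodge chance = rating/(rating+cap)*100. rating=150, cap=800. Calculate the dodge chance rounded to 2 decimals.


dodge% = 150 / (150 + 800) * 100
= 150 / 950 * 100
= 0.157895 * 100
= 15.79%

15.79%


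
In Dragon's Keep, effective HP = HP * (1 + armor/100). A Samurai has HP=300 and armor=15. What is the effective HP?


EHP = 300 * (1 + 15/100)
= 300 * (1 + 0.15)
= 300 * 1.15
= 345.0

345.0 EHP


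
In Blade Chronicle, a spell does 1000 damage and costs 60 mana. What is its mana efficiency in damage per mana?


Efficiency = damage / mana
= 1000 / 60
= 16.67

16.67 dmg/mana


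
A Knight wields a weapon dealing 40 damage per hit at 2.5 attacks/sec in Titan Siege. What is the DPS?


DPS = damage * attack_speed
= 40 * 2.5
= 100.0

100.0 DPS


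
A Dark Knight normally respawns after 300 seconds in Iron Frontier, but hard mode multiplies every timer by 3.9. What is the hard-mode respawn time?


Respawn time = base * multiplier
= 300 * 3.9
= 1170.0 seconds

1170.0 seconds


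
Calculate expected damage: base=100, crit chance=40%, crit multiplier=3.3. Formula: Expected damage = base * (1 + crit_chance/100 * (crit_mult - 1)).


E[dmg] = base * (1 + crit_chance * (crit_mult - 1))
cc as decimal = 40/100 = 0.4
cm - 1 = 3.3 - 1 = 2.3
Bonus factor = 0.4 * 2.3 = 0.92
Total multiplier = 1 + 0.92 = 1.92
Expected damage = 100 * 1.92 = 192.00

192.00 damage


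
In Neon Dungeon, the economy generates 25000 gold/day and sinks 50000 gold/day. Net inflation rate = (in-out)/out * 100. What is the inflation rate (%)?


Net gold = 25000 - 50000 = -25000
Inflation rate = net / sunk * 100 = -25000 / 50000 * 100
= -0.5 * 100
= -50.00%

-50.00%


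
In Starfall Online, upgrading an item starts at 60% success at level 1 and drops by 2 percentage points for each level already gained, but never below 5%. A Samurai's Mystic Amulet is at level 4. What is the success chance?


raw_rate = 60 - 2 * (4 - 1)
= 60 - 2 * 3
= 60 - 6
= 54
Apply floor: max(54, 5) = 54%

54%


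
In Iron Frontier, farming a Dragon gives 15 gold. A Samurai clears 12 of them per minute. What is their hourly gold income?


Gold per minute = 15 * 12 = 180
Gold per hour = 180 * 60 = 10800

10800 gold/hour


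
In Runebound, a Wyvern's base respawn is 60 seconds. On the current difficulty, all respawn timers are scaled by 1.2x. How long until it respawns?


Respawn time = base * multiplier
= 60 * 1.2
= 72.0 seconds

72.0 seconds


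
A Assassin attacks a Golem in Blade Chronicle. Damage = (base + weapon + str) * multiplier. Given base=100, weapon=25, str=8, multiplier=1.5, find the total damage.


Sum base + weapon + str = 100 + 25 + 8 = 133
Multiply by 1.5:
133 * 1.5 = 199.5

199.5 damage


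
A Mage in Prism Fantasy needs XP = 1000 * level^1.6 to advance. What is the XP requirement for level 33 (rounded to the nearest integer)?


XP = 1000 * level^1.6
Substitute level = 33:
XP = 1000 * 33^1.6
= 1000 * 268.9195
= 268920

268920 XP


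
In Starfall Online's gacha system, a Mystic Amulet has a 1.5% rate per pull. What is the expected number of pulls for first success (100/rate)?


Expected pulls for a geometric distribution = 1/p = 100 / rate%
= 100 / 1.5
= 66.67

66.67 pulls


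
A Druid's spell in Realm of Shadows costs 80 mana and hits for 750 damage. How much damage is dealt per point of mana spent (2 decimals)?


Efficiency = damage / mana
= 750 / 80
= 9.38

9.38 dmg/mana


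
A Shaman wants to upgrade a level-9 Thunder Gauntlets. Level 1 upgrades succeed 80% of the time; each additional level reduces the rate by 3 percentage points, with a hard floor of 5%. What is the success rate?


raw_rate = 80 - 3 * (9 - 1)
= 80 - 3 * 8
= 80 - 24
= 56
Apply floor: max(56, 5) = 56%

56%


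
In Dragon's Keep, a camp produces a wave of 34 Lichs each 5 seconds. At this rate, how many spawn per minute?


Spawns per minute = count * (60 / interval)
= 34 * (60 / 5)
= 34 * 12.0
= 408.0

408.0 per minute


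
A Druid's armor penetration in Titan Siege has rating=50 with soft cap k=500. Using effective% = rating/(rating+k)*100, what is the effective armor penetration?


effective% = rating / (rating + k) * 100
= 50 / (50 + 500) * 100
= 50 / 550 * 100
= 0.090909 * 100
= 9.09%

9.09%


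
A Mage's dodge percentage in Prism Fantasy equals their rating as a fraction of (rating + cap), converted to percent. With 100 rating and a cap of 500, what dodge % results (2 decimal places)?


dodge% = 100 / (100 + 500) * 100
= 100 / 600 * 100
= 0.166667 * 100
= 16.67%

16.67%


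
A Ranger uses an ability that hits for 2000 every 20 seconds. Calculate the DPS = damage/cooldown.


DPS = damage / cooldown
= 2000 / 20
= 100.00

100.00 DPS


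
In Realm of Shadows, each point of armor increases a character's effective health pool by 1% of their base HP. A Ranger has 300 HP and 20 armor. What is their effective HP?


EHP = 300 * (1 + 20/100)
= 300 * (1 + 0.2)
= 300 * 1.2
= 360.0

360.0 EHP


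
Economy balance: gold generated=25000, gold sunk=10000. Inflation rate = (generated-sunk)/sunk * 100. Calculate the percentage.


Net gold = 25000 - 10000 = 15000
Inflation rate = net / sunk * 100 = 15000 / 10000 * 100
= 1.5 * 100
= 150.00%

150.00%


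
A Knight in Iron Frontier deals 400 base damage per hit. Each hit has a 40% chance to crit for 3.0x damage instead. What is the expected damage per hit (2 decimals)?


E[dmg] = base * (1 + crit_chance * (crit_mult - 1))
cc as decimal = 40/100 = 0.4
cm - 1 = 3.0 - 1 = 2.0
Bonus factor = 0.4 * 2.0 = 0.8
Total multiplier = 1 + 0.8 = 1.8
Expected damage = 400 * 1.8 = 720.00

720.00 damage


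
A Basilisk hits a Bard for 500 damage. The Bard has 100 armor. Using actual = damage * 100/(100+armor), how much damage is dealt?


actual = 500 * 100 / (100 + 100)
= 500 * 100 / 200
= 50000 / 200
= 250.00

250.00 damage


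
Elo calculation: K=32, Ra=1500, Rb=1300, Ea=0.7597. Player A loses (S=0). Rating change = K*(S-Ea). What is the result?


Elo update: delta = K * (S - Ea), where S = 0 (loses)
S - Ea = 0 - 0.7597 = -0.7597
Rating change = 32 * -0.7597
= -24.31

-24.31 rating points


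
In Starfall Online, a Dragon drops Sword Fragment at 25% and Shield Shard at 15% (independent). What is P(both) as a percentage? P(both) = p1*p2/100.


For independent events, P(both) = P(A) * P(B)
= 25% * 15%
= 375 / 100 %
= 3.75%

3.75%


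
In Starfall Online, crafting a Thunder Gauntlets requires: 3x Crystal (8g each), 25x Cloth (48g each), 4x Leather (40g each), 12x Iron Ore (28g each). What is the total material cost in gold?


Cost breakdown:
  Crystal: 3 * 8 = 24
  Cloth: 25 * 48 = 1200
  Leather: 4 * 40 = 160
  Iron Ore: 12 * 28 = 336
Total = 24 + 1200 + 160 + 336 = 1720

1720 gold


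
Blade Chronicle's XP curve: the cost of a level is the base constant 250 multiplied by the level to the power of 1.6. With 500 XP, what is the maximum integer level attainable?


XP = 250 * level^1.6, so level = (XP / 250)^(1/1.6)
= (500 / 250)^(1/1.6)
= 2.0^0.625
= 1.5422
Floor: level = 1

level 1


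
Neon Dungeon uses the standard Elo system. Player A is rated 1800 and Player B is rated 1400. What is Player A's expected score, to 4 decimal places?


Elo expected score: Ea = 1/(1 + 10^((Rb-Ra)/400))
Rb - Ra = 1400 - 1800 = -400
(Rb-Ra)/400 = -400/400 = -1.0
10^-1.0 = 0.1
Ea = 1/(1 + 0.1) = 1/1.1 = 0.9091

0.9091


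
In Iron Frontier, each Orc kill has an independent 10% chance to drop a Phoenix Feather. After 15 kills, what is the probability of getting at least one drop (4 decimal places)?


P(at least one) = 1 - P(none) = 1 - (1-p)^n
p = 10/100 = 0.1
1 - p = 0.9
(1 - p)^15 = 0.9^15 = 0.205891
P(at least one) = 1 - 0.205891 = 0.7941

0.7941


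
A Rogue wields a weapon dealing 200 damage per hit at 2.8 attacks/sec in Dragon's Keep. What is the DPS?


DPS = damage * attack_speed
= 200 * 2.8
= 560.0

560.0 DPS


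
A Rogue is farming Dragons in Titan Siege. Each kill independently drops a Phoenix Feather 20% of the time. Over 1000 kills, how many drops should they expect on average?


Expected drops = kills * (drop_rate / 100)
= 1000 * (20 / 100)
= 1000 * 0.2
= 200.0

200.0 drops


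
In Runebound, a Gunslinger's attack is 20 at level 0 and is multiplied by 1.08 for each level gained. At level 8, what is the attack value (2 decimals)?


value = base * growth^level
= 20 * 1.08^8
= 20 * 1.85093
= 37.02

37.02 attack


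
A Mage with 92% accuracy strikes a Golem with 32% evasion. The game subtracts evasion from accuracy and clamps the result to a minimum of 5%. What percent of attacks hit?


accuracy - evasion = 92 - 32 = 60
Apply floor: max(60, 5) = 60
Hit chance = 60%

60%


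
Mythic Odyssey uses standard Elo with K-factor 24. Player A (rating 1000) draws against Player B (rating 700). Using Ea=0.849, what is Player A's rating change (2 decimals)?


Elo update: delta = K * (S - Ea), where S = 0.5 (draws)
S - Ea = 0.5 - 0.849 = -0.349
Rating change = 24 * -0.349
= -8.38

-8.38 rating points


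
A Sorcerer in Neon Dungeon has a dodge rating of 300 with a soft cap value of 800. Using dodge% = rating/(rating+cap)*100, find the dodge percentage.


dodge% = 300 / (300 + 800) * 100
= 300 / 1100 * 100
= 0.272727 * 100
= 27.27%

27.27%


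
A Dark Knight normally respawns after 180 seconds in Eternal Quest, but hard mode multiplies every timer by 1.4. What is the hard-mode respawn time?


Respawn time = base * multiplier
= 180 * 1.4
= 252.0 seconds

252.0 seconds


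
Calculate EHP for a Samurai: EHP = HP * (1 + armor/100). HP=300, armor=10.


EHP = 300 * (1 + 10/100)
= 300 * (1 + 0.1)
= 300 * 1.1
= 330.0

330.0 EHP


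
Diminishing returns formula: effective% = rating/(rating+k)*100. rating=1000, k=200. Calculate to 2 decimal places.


effective% = rating / (rating + k) * 100
= 1000 / (1000 + 200) * 100
= 1000 / 1200 * 100
= 0.833333 * 100
= 83.33%

83.33%


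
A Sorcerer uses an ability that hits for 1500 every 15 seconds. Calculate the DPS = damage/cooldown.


DPS = damage / cooldown
= 1500 / 15
= 100.00

100.00 DPS


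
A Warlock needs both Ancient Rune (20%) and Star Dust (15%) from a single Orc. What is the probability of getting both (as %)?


For independent events, P(both) = P(A) * P(B)
= 20% * 15%
= 300 / 100 %
= 3.0%

3.0%


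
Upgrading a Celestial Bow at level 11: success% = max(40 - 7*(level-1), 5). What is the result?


raw_rate = 40 - 7 * (11 - 1)
= 40 - 7 * 10
= 40 - 70
= -30
Apply floor: max(-30, 5) = 5%

5%


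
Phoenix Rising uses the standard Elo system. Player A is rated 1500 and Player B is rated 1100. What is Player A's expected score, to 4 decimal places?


Elo expected score: Ea = 1/(1 + 10^((Rb-Ra)/400))
Rb - Ra = 1100 - 1500 = -400
(Rb-Ra)/400 = -400/400 = -1.0
10^-1.0 = 0.1
Ea = 1/(1 + 0.1) = 1/1.1 = 0.9091

0.9091


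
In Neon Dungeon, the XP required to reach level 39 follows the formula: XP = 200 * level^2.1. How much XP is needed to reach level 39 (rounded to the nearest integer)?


XP = 200 * level^2.1
Substitute level = 39:
XP = 200 * 39^2.1
= 200 * 2193.9952
= 438799

438799 XP


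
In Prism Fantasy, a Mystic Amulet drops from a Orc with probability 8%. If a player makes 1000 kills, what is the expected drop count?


Expected drops = kills * (drop_rate / 100)
= 1000 * (8 / 100)
= 1000 * 0.08
= 80.0

80.0 drops


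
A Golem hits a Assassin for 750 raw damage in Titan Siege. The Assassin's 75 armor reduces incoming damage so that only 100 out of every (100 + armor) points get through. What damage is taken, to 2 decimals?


actual = 750 * 100 / (100 + 75)
= 750 * 100 / 175
= 75000 / 175
= 428.57

428.57 damage


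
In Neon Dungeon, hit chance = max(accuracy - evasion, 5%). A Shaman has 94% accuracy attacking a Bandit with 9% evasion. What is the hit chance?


accuracy - evasion = 94 - 9 = 85
Apply floor: max(85, 5) = 85
Hit chance = 85%

85%


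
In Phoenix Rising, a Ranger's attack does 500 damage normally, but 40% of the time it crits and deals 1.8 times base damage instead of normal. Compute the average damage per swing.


E[dmg] = base * (1 + crit_chance * (crit_mult - 1))
cc as decimal = 40/100 = 0.4
cm - 1 = 1.8 - 1 = 0.8
Bonus factor = 0.4 * 0.8 = 0.32
Total multiplier = 1 + 0.32 = 1.32
Expected damage = 500 * 1.32 = 660.00

660.00 damage


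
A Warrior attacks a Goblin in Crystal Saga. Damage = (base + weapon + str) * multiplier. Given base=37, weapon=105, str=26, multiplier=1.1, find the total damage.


Sum base + weapon + str = 37 + 105 + 26 = 168
Multiply by 1.1:
168 * 1.1 = 184.8

184.8 damage


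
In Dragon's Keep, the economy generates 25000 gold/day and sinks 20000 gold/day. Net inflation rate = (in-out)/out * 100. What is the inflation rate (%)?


Net gold = 25000 - 20000 = 5000
Inflation rate = net / sunk * 100 = 5000 / 20000 * 100
= 0.25 * 100
= 25.00%

25.00%


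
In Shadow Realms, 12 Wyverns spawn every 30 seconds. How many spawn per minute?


Spawns per minute = count * (60 / interval)
= 12 * (60 / 30)
= 12 * 2.0
= 24.0

24.0 per minute


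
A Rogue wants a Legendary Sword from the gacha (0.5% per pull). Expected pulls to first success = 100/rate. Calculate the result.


Expected pulls for a geometric distribution = 1/p = 100 / rate%
= 100 / 0.5
= 200.0

200.0 pulls


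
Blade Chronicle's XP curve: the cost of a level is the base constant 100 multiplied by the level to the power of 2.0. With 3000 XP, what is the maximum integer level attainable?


XP = 100 * level^2.0, so level = (XP / 100)^(1/2.0)
= (3000 / 100)^(1/2.0)
= 30.0^0.5
= 5.4772
Floor: level = 5

level 5


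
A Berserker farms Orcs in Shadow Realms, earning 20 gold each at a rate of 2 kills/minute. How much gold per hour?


Gold per minute = 20 * 2 = 40
Gold per hour = 40 * 60 = 2400

2400 gold/hour


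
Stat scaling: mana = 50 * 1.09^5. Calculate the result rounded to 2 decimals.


value = base * growth^level
= 50 * 1.09^5
= 50 * 1.538624
= 76.93

76.93 mana


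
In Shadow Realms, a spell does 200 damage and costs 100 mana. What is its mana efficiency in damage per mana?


Efficiency = damage / mana
= 200 / 100
= 2.00

2.00 dmg/mana


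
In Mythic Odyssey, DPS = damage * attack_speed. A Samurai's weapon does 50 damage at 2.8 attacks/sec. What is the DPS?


DPS = damage * attack_speed
= 50 * 2.8
= 140.0

140.0 DPS


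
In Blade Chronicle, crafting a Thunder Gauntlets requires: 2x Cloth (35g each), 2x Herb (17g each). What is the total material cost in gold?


Cost breakdown:
  Cloth: 2 * 35 = 70
  Herb: 2 * 17 = 34
Total = 70 + 34 = 104

104 gold


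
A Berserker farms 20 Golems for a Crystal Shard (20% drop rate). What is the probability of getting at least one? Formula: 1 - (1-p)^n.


P(at least one) = 1 - P(none) = 1 - (1-p)^n
p = 20/100 = 0.2
1 - p = 0.8
(1 - p)^20 = 0.8^20 = 0.011529
P(at least one) = 1 - 0.011529 = 0.9885

0.9885


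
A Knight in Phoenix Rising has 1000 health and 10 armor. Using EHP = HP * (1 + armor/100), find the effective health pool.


EHP = 1000 * (1 + 10/100)
= 1000 * (1 + 0.1)
= 1000 * 1.1
= 1100.0

1100.0 EHP


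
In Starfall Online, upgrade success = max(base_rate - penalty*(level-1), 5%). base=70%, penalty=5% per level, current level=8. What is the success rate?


raw_rate = 70 - 5 * (8 - 1)
= 70 - 5 * 7
= 70 - 35
= 35
Apply floor: max(35, 5) = 35%

35%


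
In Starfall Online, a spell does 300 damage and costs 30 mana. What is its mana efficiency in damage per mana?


Efficiency = damage / mana
= 300 / 30
= 10.00

10.00 dmg/mana


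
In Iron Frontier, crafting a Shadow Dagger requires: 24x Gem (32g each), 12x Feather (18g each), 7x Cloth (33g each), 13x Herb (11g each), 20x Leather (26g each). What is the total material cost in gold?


Cost breakdown:
  Gem: 24 * 32 = 768
  Feather: 12 * 18 = 216
  Cloth: 7 * 33 = 231
  Herb: 13 * 11 = 143
  Leather: 20 * 26 = 520
Total = 768 + 216 + 231 + 143 + 520 = 1878

1878 gold


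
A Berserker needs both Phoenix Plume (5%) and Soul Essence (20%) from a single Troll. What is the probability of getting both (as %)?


For independent events, P(both) = P(A) * P(B)
= 5% * 20%
= 100 / 100 %
= 1.0%

1.0%


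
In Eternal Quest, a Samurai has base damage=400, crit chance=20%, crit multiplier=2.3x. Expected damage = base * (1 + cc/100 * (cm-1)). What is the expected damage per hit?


E[dmg] = base * (1 + crit_chance * (crit_mult - 1))
cc as decimal = 20/100 = 0.2
cm - 1 = 2.3 - 1 = 1.3
Bonus factor = 0.2 * 1.3 = 0.26
Total multiplier = 1 + 0.26 = 1.26
Expected damage = 400 * 1.26 = 504.00

504.00 damage


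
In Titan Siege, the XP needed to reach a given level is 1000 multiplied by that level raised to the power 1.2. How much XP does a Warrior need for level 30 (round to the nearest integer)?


XP = 1000 * level^1.2
Substitute level = 30:
XP = 1000 * 30^1.2
= 1000 * 59.2305
= 59231

59231 XP


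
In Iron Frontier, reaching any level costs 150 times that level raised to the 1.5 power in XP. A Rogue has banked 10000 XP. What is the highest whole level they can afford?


XP = 150 * level^1.5, so level = (XP / 150)^(1/1.5)
= (10000 / 150)^(1/1.5)
= 66.6667^0.6667
= 16.4414
Floor: level = 16

level 16


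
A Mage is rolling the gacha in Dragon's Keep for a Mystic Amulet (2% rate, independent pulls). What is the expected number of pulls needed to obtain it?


Expected pulls for a geometric distribution = 1/p = 100 / rate%
= 100 / 2
= 50.0

50.0 pulls


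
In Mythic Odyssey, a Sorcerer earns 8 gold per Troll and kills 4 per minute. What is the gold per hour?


Gold per minute = 8 * 4 = 32
Gold per hour = 32 * 60 = 1920

1920 gold/hour


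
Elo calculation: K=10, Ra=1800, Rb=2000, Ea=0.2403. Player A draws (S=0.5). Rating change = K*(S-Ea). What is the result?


Elo update: delta = K * (S - Ea), where S = 0.5 (draws)
S - Ea = 0.5 - 0.2403 = 0.2597
Rating change = 10 * 0.2597
= 2.60

2.60 rating points


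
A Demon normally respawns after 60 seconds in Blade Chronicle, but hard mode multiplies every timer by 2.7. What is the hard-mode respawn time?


Respawn time = base * multiplier
= 60 * 2.7
= 162.0 seconds

162.0 seconds


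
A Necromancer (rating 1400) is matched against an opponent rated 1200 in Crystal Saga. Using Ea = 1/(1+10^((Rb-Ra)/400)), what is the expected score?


Elo expected score: Ea = 1/(1 + 10^((Rb-Ra)/400))
Rb - Ra = 1200 - 1400 = -200
(Rb-Ra)/400 = -200/400 = -0.5
10^-0.5 = 0.316228
Ea = 1/(1 + 0.316228) = 1/1.316228 = 0.7597

0.7597


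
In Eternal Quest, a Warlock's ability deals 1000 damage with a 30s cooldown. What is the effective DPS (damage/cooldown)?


DPS = damage / cooldown
= 1000 / 30
= 33.33

33.33 DPS


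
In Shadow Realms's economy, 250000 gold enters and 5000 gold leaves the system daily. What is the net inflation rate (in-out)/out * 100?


Net gold = 250000 - 5000 = 245000
Inflation rate = net / sunk * 100 = 245000 / 5000 * 100
= 49.0 * 100
= 4900.00%

4900.00%


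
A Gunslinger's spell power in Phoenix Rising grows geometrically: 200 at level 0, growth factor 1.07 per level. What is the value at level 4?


value = base * growth^level
= 200 * 1.07^4
= 200 * 1.310796
= 262.16

262.16 spell power


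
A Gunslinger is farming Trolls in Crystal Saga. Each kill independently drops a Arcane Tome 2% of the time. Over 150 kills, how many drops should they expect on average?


Expected drops = kills * (drop_rate / 100)
= 150 * (2 / 100)
= 150 * 0.02
= 3.0

3.0 drops


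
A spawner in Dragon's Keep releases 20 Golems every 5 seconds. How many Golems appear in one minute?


Spawns per minute = count * (60 / interval)
= 20 * (60 / 5)
= 20 * 12.0
= 240.0

240.0 per minute


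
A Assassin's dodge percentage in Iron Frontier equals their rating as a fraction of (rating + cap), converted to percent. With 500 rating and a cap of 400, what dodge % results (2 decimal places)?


dodge% = 500 / (500 + 400) * 100
= 500 / 900 * 100
= 0.555556 * 100
= 55.56%

55.56%


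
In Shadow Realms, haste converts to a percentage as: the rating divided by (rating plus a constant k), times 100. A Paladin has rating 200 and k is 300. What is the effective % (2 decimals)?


effective% = rating / (rating + k) * 100
= 200 / (200 + 300) * 100
= 200 / 500 * 100
= 0.4 * 100
= 40.00%

40.00%


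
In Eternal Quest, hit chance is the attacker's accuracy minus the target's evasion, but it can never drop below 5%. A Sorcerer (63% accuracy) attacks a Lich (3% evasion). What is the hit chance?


accuracy - evasion = 63 - 3 = 60
Apply floor: max(60, 5) = 60
Hit chance = 60%

60%


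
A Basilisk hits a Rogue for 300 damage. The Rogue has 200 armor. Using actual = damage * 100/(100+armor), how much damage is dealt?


actual = 300 * 100 / (100 + 200)
= 300 * 100 / 300
= 30000 / 300
= 100.00

100.00 damage


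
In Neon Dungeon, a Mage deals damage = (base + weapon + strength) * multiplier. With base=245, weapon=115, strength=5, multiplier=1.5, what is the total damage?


Sum base + weapon + str = 245 + 115 + 5 = 365
Multiply by 1.5:
365 * 1.5 = 547.5

547.5 damage


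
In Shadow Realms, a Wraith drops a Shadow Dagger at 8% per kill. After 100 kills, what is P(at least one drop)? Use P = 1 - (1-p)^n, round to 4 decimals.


P(at least one) = 1 - P(none) = 1 - (1-p)^n
p = 8/100 = 0.08
1 - p = 0.92
(1 - p)^100 = 0.92^100 = 0.000239
P(at least one) = 1 - 0.000239 = 0.9998

0.9998


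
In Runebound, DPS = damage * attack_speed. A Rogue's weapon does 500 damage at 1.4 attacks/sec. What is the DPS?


DPS = damage * attack_speed
= 500 * 1.4
= 700.0

700.0 DPS


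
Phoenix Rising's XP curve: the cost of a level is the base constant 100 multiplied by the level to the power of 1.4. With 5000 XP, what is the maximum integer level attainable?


XP = 100 * level^1.4, so level = (XP / 100)^(1/1.4)
= (5000 / 100)^(1/1.4)
= 50.0^0.7143
= 16.3512
Floor: level = 16

level 16


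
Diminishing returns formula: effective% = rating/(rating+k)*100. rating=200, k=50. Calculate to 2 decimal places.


effective% = rating / (rating + k) * 100
= 200 / (200 + 50) * 100
= 200 / 250 * 100
= 0.8 * 100
= 80.00%

80.00%


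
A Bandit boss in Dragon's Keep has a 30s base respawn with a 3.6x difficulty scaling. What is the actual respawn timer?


Respawn time = base * multiplier
= 30 * 3.6
= 108.0 seconds

108.0 seconds


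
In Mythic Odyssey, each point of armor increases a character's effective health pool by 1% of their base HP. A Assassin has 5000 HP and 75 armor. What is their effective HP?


EHP = 5000 * (1 + 75/100)
= 5000 * (1 + 0.75)
= 5000 * 1.75
= 8750.0

8750.0 EHP


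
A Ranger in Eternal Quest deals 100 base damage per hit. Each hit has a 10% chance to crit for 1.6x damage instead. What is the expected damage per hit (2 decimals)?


E[dmg] = base * (1 + crit_chance * (crit_mult - 1))
cc as decimal = 10/100 = 0.1
cm - 1 = 1.6 - 1 = 0.6
Bonus factor = 0.1 * 0.6 = 0.06
Total multiplier = 1 + 0.06 = 1.06
Expected damage = 100 * 1.06 = 106.00

106.00 damage


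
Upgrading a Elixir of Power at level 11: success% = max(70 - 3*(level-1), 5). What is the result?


raw_rate = 70 - 3 * (11 - 1)
= 70 - 3 * 10
= 70 - 30
= 40
Apply floor: max(40, 5) = 40%

40%


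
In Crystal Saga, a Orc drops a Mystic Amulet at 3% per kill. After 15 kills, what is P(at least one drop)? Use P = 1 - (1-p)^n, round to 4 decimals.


P(at least one) = 1 - P(none) = 1 - (1-p)^n
p = 3/100 = 0.03
1 - p = 0.97
(1 - p)^15 = 0.97^15 = 0.633251
P(at least one) = 1 - 0.633251 = 0.3667

0.3667


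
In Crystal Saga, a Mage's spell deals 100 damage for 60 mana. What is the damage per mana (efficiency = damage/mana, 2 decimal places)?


Efficiency = damage / mana
= 100 / 60
= 1.67

1.67 dmg/mana


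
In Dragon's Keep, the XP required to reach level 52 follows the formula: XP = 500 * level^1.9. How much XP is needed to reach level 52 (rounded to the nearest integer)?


XP = 500 * level^1.9
Substitute level = 52:
XP = 500 * 52^1.9
= 500 * 1821.4043
= 910702

910702 XP


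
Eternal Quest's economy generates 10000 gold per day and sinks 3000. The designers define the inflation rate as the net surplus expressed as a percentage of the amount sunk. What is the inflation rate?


Net gold = 10000 - 3000 = 7000
Inflation rate = net / sunk * 100 = 7000 / 3000 * 100
= 2.333333 * 100
= 233.33%

233.33%


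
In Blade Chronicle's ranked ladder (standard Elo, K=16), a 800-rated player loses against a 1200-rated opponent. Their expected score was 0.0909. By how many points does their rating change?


Elo update: delta = K * (S - Ea), where S = 0 (loses)
S - Ea = 0 - 0.0909 = -0.0909
Rating change = 16 * -0.0909
= -1.45

-1.45 rating points


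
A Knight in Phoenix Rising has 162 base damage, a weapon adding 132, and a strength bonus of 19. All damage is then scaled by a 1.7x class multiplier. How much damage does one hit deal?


Sum base + weapon + str = 162 + 132 + 19 = 313
Multiply by 1.7:
313 * 1.7 = 532.1

532.1 damage


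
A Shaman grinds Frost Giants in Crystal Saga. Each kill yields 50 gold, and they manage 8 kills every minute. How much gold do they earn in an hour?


Gold per minute = 50 * 8 = 400
Gold per hour = 400 * 60 = 24000

24000 gold/hour


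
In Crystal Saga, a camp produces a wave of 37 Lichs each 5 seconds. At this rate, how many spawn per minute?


Spawns per minute = count * (60 / interval)
= 37 * (60 / 5)
= 37 * 12.0
= 444.0

444.0 per minute


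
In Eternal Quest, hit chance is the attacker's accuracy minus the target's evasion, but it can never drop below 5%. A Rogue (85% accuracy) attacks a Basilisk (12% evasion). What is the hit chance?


accuracy - evasion = 85 - 12 = 73
Apply floor: max(73, 5) = 73
Hit chance = 73%

73%


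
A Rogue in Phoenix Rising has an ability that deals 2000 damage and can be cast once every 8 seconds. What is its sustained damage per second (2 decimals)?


DPS = damage / cooldown
= 2000 / 8
= 250.00

250.00 DPS


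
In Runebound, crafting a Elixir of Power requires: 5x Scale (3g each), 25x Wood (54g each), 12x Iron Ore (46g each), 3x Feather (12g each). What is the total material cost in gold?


Cost breakdown:
  Scale: 5 * 3 = 15
  Wood: 25 * 54 = 1350
  Iron Ore: 12 * 46 = 552
  Feather: 3 * 12 = 36
Total = 15 + 1350 + 552 + 36 = 1953

1953 gold


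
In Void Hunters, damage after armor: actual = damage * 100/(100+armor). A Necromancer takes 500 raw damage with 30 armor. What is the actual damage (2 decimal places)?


actual = 500 * 100 / (100 + 30)
= 500 * 100 / 130
= 50000 / 130
= 384.62

384.62 damage


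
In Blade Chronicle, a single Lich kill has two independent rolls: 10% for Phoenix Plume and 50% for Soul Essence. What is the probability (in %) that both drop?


For independent events, P(both) = P(A) * P(B)
= 10% * 50%
= 500 / 100 %
= 5.0%

5.0%


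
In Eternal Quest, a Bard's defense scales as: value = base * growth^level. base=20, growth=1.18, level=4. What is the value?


value = base * growth^level
= 20 * 1.18^4
= 20 * 1.938778
= 38.78

38.78 defense


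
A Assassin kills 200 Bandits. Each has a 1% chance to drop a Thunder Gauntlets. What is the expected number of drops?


Expected drops = kills * (drop_rate / 100)
= 200 * (1 / 100)
= 200 * 0.01
= 2.0

2.0 drops


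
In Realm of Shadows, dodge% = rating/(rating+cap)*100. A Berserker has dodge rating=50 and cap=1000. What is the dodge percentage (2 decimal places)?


dodge% = 50 / (50 + 1000) * 100
= 50 / 1050 * 100
= 0.047619 * 100
= 4.76%

4.76%


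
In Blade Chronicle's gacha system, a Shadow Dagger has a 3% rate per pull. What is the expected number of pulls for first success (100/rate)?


Expected pulls for a geometric distribution = 1/p = 100 / rate%
= 100 / 3
= 33.33

33.33 pulls


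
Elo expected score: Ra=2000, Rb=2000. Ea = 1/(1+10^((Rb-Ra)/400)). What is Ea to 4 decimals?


Elo expected score: Ea = 1/(1 + 10^((Rb-Ra)/400))
Rb - Ra = 2000 - 2000 = 0
(Rb-Ra)/400 = 0/400 = 0.0
10^0.0 = 1.0
Ea = 1/(1 + 1.0) = 1/2.0 = 0.5000

0.5000


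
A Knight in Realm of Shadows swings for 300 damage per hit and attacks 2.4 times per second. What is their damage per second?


DPS = damage * attack_speed
= 300 * 2.4
= 720.0

720.0 DPS


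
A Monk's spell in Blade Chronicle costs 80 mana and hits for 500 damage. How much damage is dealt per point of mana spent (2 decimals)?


Efficiency = damage / mana
= 500 / 80
= 6.25

6.25 dmg/mana


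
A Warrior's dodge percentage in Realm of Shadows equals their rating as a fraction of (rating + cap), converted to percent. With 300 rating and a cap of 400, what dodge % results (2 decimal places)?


dodge% = 300 / (300 + 400) * 100
= 300 / 700 * 100
= 0.428571 * 100
= 42.86%

42.86%


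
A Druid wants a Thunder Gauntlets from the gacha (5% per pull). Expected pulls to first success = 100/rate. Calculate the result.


Expected pulls for a geometric distribution = 1/p = 100 / rate%
= 100 / 5
= 20.0

20.0 pulls


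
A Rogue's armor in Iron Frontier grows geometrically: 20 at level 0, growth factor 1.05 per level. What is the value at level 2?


value = base * growth^level
= 20 * 1.05^2
= 20 * 1.1025
= 22.05

22.05 armor


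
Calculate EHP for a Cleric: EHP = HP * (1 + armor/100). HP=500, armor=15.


EHP = 500 * (1 + 15/100)
= 500 * (1 + 0.15)
= 500 * 1.15
= 575.0

575.0 EHP


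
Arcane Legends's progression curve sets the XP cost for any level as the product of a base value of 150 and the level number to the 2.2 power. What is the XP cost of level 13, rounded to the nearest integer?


XP = 150 * level^2.2
Substitute level = 13:
XP = 150 * 13^2.2
= 150 * 282.2769
= 42342

42342 XP
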